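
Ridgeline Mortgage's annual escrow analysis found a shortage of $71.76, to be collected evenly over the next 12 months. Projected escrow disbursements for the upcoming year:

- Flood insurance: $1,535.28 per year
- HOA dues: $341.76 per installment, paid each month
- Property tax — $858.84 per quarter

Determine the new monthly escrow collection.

Flood insurance = $1,535.28 per year
HOA dues = $341.76 × 12 = $4,101.12 per year
Property tax = $858.84 × 4 = $3,435.36 per year
Yearly total = $1,535.28 + $4,101.12 + $3,435.36 = $9,071.76
Per month = $9,071.76 ÷ 12 = $755.98
Shortage spread = $71.76 / 12 = $5.98/mo
New monthly escrow = $755.98 + $5.98 = $761.96

$761.96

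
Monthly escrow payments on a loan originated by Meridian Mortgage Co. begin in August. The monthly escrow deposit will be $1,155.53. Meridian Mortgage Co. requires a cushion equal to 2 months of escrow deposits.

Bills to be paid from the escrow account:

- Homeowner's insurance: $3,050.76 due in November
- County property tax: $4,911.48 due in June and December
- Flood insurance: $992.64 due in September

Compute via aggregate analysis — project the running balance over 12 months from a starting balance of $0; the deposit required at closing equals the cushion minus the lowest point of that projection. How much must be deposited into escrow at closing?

$5,488.29

Cushion = 2 × $1,155.53 = $2,311.06
Trial balance (start $0, +$1,155.53 each month, − disbursements):
  Aug: +$1,155.53 → $1,155.53
  Sep: +$1,155.53 − $992.64 → $1,318.42
  Oct: +$1,155.53 → $2,473.95
  Nov: +$1,155.53 − $3,050.76 → $578.72
  Dec: +$1,155.53 − $4,911.48 → -$3,177.23
  Jan: +$1,155.53 → -$2,021.70
  Feb: +$1,155.53 → -$866.17
  Mar: +$1,155.53 → $289.36
  Apr: +$1,155.53 → $1,444.89
  May: +$1,155.53 → $2,600.42
  Jun: +$1,155.53 − $4,911.48 → -$1,155.53
  Jul: +$1,155.53 → $0.00
Lowest trial balance = -$3,177.23 (Dec)
Initial deposit = cushion − low point = $2,311.06 − (-$3,177.23) = $5,488.29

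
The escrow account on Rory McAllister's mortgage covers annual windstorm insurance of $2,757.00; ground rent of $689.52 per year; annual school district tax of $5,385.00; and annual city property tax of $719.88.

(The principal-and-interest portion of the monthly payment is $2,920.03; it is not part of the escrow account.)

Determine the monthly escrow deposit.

Windstorm insurance: $2,757.00 annually
Ground rent: $689.52 annually
School district tax: $5,385.00 annually
City property tax: $719.88 annually
Total annual escrow = $9,551.40
Monthly escrow = $9,551.40 ÷ 12 = $795.95

$795.95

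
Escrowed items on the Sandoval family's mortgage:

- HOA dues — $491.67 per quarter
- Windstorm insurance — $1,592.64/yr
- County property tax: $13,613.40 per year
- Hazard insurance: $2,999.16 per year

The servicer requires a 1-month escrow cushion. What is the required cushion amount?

$1,680.99

HOA dues: $491.67 × 4 = $1,966.68 annually
Windstorm insurance: $1,592.64 annually
County property tax: $13,613.40 annually
Hazard insurance: $2,999.16 annually
Yearly total = $1,966.68 + $1,592.64 + $13,613.40 + $2,999.16 = $20,171.88
Base monthly escrow = $20,171.88 ÷ 12 = $1,680.99
Cushion = 1 × $1,680.99 = $1,680.99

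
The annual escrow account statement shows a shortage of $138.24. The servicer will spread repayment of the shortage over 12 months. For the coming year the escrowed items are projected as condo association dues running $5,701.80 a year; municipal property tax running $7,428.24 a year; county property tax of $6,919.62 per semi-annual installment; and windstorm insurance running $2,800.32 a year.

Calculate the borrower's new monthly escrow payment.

Condo association dues = $5,701.80 per year
Municipal property tax = $7,428.24 per year
County property tax = $6,919.62 × 2 = $13,839.24 per year
Windstorm insurance = $2,800.32 per year
Yearly total = $29,769.60
Monthly escrow = $29,769.60 / 12 = $2,480.80
Monthly shortage recovery: $138.24 ÷ 12 = $11.52
New monthly escrow = $2,480.80 + $11.52 = $2,492.32

$2,492.32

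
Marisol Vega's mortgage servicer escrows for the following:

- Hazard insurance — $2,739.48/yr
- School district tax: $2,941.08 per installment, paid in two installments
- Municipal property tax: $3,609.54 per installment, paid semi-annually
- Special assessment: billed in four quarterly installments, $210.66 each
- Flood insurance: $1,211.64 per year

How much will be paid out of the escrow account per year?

Hazard insurance = $2,739.48
School district tax = $2,941.08 × 2 = $5,882.16
Municipal property tax = $3,609.54 × 2 = $7,219.08
Special assessment = $210.66 × 4 = $842.64
Flood insurance = $1,211.64
Combined annual = $2,739.48 + $5,882.16 + $7,219.08 + $842.64 + $1,211.64 = $17,895.00

$17,895.00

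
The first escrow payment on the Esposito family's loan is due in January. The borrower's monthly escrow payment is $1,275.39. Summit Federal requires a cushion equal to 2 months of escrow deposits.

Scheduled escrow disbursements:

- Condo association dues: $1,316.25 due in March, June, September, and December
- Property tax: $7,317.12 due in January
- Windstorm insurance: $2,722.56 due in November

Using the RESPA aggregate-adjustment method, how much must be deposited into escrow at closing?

Cushion = 2 × $1,275.39 = $2,550.78
Trial balance (start $0, +$1,275.39 each month, − disbursements):
  Jan: +$1,275.39 − $7,317.12 → -$6,041.73
  Feb: +$1,275.39 → -$4,766.34
  Mar: +$1,275.39 − $1,316.25 → -$4,807.20
  Apr: +$1,275.39 → -$3,531.81
  May: +$1,275.39 → -$2,256.42
  Jun: +$1,275.39 − $1,316.25 → -$2,297.28
  Jul: +$1,275.39 → -$1,021.89
  Aug: +$1,275.39 → $253.50
  Sep: +$1,275.39 − $1,316.25 → $212.64
  Oct: +$1,275.39 → $1,488.03
  Nov: +$1,275.39 − $2,722.56 → $40.86
  Dec: +$1,275.39 − $1,316.25 → $0.00
Lowest trial balance = -$6,041.73 (Jan)
Initial deposit = cushion − low point = $2,550.78 − (-$6,041.73) = $8,592.51

$8,592.51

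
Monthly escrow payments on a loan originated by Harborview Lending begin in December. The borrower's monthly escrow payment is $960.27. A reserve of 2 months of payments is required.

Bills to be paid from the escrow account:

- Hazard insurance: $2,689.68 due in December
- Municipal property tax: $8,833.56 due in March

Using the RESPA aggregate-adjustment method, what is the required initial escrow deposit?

$9,602.70

Cushion = 2 × $960.27 = $1,920.54
Trial balance (start $0, +$960.27 each month, − disbursements):
  Dec: +$960.27 − $2,689.68 → -$1,729.41
  Jan: +$960.27 → -$769.14
  Feb: +$960.27 → $191.13
  Mar: +$960.27 − $8,833.56 → -$7,682.16
  Apr: +$960.27 → -$6,721.89
  May: +$960.27 → -$5,761.62
  Jun: +$960.27 → -$4,801.35
  Jul: +$960.27 → -$3,841.08
  Aug: +$960.27 → -$2,880.81
  Sep: +$960.27 → -$1,920.54
  Oct: +$960.27 → -$960.27
  Nov: +$960.27 → $0.00
Lowest trial balance = -$7,682.16 (Mar)
Initial deposit = cushion − low point = $1,920.54 − (-$7,682.16) = $9,602.70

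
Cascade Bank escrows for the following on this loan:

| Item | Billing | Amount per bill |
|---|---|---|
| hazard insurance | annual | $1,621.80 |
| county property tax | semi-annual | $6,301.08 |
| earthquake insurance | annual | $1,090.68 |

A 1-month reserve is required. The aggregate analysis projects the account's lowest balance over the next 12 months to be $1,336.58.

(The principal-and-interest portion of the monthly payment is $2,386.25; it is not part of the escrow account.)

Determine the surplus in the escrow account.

Hazard insurance: $1,621.80 annually
County property tax: $6,301.08 × 2 = $12,602.16 annually
Earthquake insurance: $1,090.68 annually
Yearly total = $1,621.80 + $12,602.16 + $1,090.68 = $15,314.64
Monthly = $15,314.64 ÷ 12 = $1,276.22
Cushion = 1 × $1,276.22 = $1,276.22
Surplus = $1,336.58 − $1,276.22 = $60.36

$60.36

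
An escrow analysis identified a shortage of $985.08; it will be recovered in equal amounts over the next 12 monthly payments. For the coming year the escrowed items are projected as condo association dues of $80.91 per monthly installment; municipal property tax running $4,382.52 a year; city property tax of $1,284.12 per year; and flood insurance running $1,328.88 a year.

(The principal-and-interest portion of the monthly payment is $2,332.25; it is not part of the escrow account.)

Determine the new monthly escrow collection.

$745.96

Condo association dues = $80.91 × 12 = $970.92/yr
Municipal property tax = $4,382.52/yr
City property tax = $1,284.12/yr
Flood insurance = $1,328.88/yr
Total annual escrow = $970.92 + $4,382.52 + $1,284.12 + $1,328.88 = $7,966.44
Per month = $7,966.44 / 12 = $663.87
Shortage spread = $985.08 / 12 = $82.09/mo
New monthly escrow = $663.87 + $82.09 = $745.96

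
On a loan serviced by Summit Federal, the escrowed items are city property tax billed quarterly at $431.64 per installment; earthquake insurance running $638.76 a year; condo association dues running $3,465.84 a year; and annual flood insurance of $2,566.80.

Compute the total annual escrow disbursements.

City property tax — $431.64 × 4 = $1,726.56
Earthquake insurance — $638.76
Condo association dues — $3,465.84
Flood insurance — $2,566.80
Total per year = $8,397.96

$8,397.96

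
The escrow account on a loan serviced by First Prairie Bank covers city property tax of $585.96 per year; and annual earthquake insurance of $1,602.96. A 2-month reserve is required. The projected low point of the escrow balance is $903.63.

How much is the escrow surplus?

City property tax — $585.96
Earthquake insurance — $1,602.96
Total annual escrow = $2,188.92
Per month = $2,188.92 ÷ 12 = $182.41
Required cushion = 2 × $182.41 = $364.82
Surplus = $903.63 − $364.82 = $538.81

$538.81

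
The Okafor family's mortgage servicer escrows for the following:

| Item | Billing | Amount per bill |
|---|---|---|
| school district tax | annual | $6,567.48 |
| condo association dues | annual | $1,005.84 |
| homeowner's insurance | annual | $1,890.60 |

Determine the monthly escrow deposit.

School district tax — $6,567.48/yr
Condo association dues — $1,005.84/yr
Homeowner's insurance — $1,890.60/yr
Total annual escrow = $6,567.48 + $1,005.84 + $1,890.60 = $9,463.92
Per month = $9,463.92 / 12 = $788.66

$788.66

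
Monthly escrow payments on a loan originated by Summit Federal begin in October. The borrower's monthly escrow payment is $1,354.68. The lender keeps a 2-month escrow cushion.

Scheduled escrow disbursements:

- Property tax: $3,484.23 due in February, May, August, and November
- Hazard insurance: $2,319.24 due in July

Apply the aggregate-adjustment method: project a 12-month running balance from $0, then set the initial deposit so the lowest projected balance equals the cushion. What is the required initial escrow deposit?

Cushion = 2 × $1,354.68 = $2,709.36
Trial balance (start $0, +$1,354.68 each month, − disbursements):
  Oct: +$1,354.68 → $1,354.68
  Nov: +$1,354.68 − $3,484.23 → -$774.87
  Dec: +$1,354.68 → $579.81
  Jan: +$1,354.68 → $1,934.49
  Feb: +$1,354.68 − $3,484.23 → -$195.06
  Mar: +$1,354.68 → $1,159.62
  Apr: +$1,354.68 → $2,514.30
  May: +$1,354.68 − $3,484.23 → $384.75
  Jun: +$1,354.68 → $1,739.43
  Jul: +$1,354.68 − $2,319.24 → $774.87
  Aug: +$1,354.68 − $3,484.23 → -$1,354.68
  Sep: +$1,354.68 → $0.00
Lowest trial balance = -$1,354.68 (Aug)
Initial deposit = cushion − low point = $2,709.36 − (-$1,354.68) = $4,064.04

$4,064.04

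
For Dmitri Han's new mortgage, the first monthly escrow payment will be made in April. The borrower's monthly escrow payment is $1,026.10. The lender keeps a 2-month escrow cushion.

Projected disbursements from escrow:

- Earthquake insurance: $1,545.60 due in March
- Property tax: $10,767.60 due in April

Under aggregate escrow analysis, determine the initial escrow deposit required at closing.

$11,793.70

Cushion = 2 × $1,026.10 = $2,052.20
Trial balance (start $0, +$1,026.10 each month, − disbursements):
  Apr: +$1,026.10 − $10,767.60 → -$9,741.50
  May: +$1,026.10 → -$8,715.40
  Jun: +$1,026.10 → -$7,689.30
  Jul: +$1,026.10 → -$6,663.20
  Aug: +$1,026.10 → -$5,637.10
  Sep: +$1,026.10 → -$4,611.00
  Oct: +$1,026.10 → -$3,584.90
  Nov: +$1,026.10 → -$2,558.80
  Dec: +$1,026.10 → -$1,532.70
  Jan: +$1,026.10 → -$506.60
  Feb: +$1,026.10 → $519.50
  Mar: +$1,026.10 − $1,545.60 → $0.00
Lowest trial balance = -$9,741.50 (Apr)
Initial deposit = cushion − low point = $2,052.20 − (-$9,741.50) = $11,793.70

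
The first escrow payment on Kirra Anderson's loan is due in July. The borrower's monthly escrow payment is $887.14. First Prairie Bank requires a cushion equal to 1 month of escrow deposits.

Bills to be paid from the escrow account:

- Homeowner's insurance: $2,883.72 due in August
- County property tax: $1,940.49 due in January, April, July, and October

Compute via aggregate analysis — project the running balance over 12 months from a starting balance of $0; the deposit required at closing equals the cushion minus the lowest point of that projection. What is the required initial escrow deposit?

$4,103.28

Cushion = 1 × $887.14 = $887.14
Trial balance (start $0, +$887.14 each month, − disbursements):
  Jul: +$887.14 − $1,940.49 → -$1,053.35
  Aug: +$887.14 − $2,883.72 → -$3,049.93
  Sep: +$887.14 → -$2,162.79
  Oct: +$887.14 − $1,940.49 → -$3,216.14
  Nov: +$887.14 → -$2,329.00
  Dec: +$887.14 → -$1,441.86
  Jan: +$887.14 − $1,940.49 → -$2,495.21
  Feb: +$887.14 → -$1,608.07
  Mar: +$887.14 → -$720.93
  Apr: +$887.14 − $1,940.49 → -$1,774.28
  May: +$887.14 → -$887.14
  Jun: +$887.14 → $0.00
Lowest trial balance = -$3,216.14 (Oct)
Initial deposit = cushion − low point = $887.14 − (-$3,216.14) = $4,103.28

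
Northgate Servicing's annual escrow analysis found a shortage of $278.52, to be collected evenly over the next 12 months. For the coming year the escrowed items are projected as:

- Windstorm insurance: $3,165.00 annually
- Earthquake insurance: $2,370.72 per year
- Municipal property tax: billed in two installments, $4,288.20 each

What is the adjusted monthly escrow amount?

$1,199.22

Windstorm insurance: $3,165.00 per year
Earthquake insurance: $2,370.72 per year
Municipal property tax: $4,288.20 × 2 = $8,576.40 per year
Annual escrow total = $14,112.12
Monthly = $14,112.12 / 12 = $1,176.01
Shortage per month = $278.52 / 12 = $23.21
New monthly escrow = $1,176.01 + $23.21 = $1,199.22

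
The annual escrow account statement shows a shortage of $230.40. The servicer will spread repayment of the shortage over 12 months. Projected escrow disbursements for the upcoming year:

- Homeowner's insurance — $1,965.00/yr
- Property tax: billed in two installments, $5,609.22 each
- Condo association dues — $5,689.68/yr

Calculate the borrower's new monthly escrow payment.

$1,591.96

Homeowner's insurance — $1,965.00 per year
Property tax — $5,609.22 × 2 = $11,218.44 per year
Condo association dues — $5,689.68 per year
Annual escrow total = $1,965.00 + $11,218.44 + $5,689.68 = $18,873.12
Per month = $18,873.12 ÷ 12 = $1,572.76
Shortage spread = $230.40 ÷ 12 = $19.20/mo
New monthly escrow = $1,572.76 + $19.20 = $1,591.96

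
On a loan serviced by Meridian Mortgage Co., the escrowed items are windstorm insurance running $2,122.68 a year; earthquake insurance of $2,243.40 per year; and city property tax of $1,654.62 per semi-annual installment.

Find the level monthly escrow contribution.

$639.61

Windstorm insurance — $2,122.68 per year
Earthquake insurance — $2,243.40 per year
City property tax — $1,654.62 × 2 = $3,309.24 per year
Combined annual = $7,675.32
Per month = $7,675.32 / 12 = $639.61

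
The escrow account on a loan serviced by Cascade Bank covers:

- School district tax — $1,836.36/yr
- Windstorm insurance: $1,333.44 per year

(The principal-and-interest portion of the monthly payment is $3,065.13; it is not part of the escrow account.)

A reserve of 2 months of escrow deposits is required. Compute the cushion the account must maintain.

School district tax — $1,836.36
Windstorm insurance — $1,333.44
Total per year = $1,836.36 + $1,333.44 = $3,169.80
Monthly escrow = $3,169.80 ÷ 12 = $264.15
Cushion = 2 × $264.15 = $528.30

$528.30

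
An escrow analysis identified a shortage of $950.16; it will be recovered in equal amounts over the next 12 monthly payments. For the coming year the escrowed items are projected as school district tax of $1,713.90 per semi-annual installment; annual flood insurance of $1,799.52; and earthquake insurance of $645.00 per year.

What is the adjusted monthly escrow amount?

$568.54

School district tax: $1,713.90 × 2 = $3,427.80 annually
Flood insurance: $1,799.52 annually
Earthquake insurance: $645.00 annually
Combined annual = $3,427.80 + $1,799.52 + $645.00 = $5,872.32
Per month = $5,872.32 ÷ 12 = $489.36
Shortage spread = $950.16 / 12 = $79.18/mo
Adjusted monthly = $489.36 + $79.18 = $568.54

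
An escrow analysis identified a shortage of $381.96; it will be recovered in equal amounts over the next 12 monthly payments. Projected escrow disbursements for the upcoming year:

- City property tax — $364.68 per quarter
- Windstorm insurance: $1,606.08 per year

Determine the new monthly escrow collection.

City property tax = $364.68 × 4 = $1,458.72/yr
Windstorm insurance = $1,606.08/yr
Total per year = $1,458.72 + $1,606.08 = $3,064.80
Monthly = $3,064.80 ÷ 12 = $255.40
Shortage per month = $381.96 ÷ 12 = $31.83
Adjusted monthly = $255.40 + $31.83 = $287.23

$287.23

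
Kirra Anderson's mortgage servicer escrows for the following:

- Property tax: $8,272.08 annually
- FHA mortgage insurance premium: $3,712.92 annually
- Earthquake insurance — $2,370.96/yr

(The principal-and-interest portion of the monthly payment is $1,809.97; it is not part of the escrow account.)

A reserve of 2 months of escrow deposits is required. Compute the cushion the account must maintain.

Property tax: $8,272.08
FHA mortgage insurance premium: $3,712.92
Earthquake insurance: $2,370.96
Yearly total = $14,355.96
Monthly = $14,355.96 / 12 = $1,196.33
Reserve = 2 × $1,196.33 = $2,392.66

$2,392.66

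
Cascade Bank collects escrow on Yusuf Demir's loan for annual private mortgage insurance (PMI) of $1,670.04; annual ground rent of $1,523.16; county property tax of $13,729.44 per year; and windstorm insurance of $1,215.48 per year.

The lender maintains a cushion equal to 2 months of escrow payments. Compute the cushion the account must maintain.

$3,023.02

Private mortgage insurance (PMI): $1,670.04/yr
Ground rent: $1,523.16/yr
County property tax: $13,729.44/yr
Windstorm insurance: $1,215.48/yr
Yearly total = $18,138.12
Monthly = $18,138.12 ÷ 12 = $1,511.51
Reserve = 2 × $1,511.51 = $3,023.02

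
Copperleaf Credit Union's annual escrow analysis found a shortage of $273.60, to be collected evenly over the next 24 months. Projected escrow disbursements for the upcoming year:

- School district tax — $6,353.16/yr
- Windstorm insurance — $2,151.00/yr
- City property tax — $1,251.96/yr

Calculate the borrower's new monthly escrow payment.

School district tax — $6,353.16 per year
Windstorm insurance — $2,151.00 per year
City property tax — $1,251.96 per year
Annual escrow total = $9,756.12
Monthly escrow = $9,756.12 ÷ 12 = $813.01
Monthly shortage recovery: $273.60 ÷ 24 = $11.40
New monthly escrow = $813.01 + $11.40 = $824.41

$824.41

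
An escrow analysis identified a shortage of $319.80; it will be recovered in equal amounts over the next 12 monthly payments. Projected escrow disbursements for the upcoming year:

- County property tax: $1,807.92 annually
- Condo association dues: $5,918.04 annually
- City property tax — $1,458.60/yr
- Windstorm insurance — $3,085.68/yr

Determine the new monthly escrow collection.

$1,049.17

County property tax — $1,807.92
Condo association dues — $5,918.04
City property tax — $1,458.60
Windstorm insurance — $3,085.68
Yearly total = $1,807.92 + $5,918.04 + $1,458.60 + $3,085.68 = $12,270.24
Monthly = $12,270.24 ÷ 12 = $1,022.52
Shortage spread = $319.80 / 12 = $26.65/mo
New monthly escrow = $1,022.52 + $26.65 = $1,049.17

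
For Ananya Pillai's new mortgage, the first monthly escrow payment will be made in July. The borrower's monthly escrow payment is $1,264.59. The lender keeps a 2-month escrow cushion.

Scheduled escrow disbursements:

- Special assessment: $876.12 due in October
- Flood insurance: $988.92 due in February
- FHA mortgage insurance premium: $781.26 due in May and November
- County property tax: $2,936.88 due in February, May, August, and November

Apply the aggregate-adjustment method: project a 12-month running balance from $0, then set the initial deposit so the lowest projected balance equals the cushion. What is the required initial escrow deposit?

Cushion = 2 × $1,264.59 = $2,529.18
Trial balance (start $0, +$1,264.59 each month, − disbursements):
  Jul: +$1,264.59 → $1,264.59
  Aug: +$1,264.59 − $2,936.88 → -$407.70
  Sep: +$1,264.59 → $856.89
  Oct: +$1,264.59 − $876.12 → $1,245.36
  Nov: +$1,264.59 − $3,718.14 → -$1,208.19
  Dec: +$1,264.59 → $56.40
  Jan: +$1,264.59 → $1,320.99
  Feb: +$1,264.59 − $3,925.80 → -$1,340.22
  Mar: +$1,264.59 → -$75.63
  Apr: +$1,264.59 → $1,188.96
  May: +$1,264.59 − $3,718.14 → -$1,264.59
  Jun: +$1,264.59 → $0.00
Lowest trial balance = -$1,340.22 (Feb)
Initial deposit = cushion − low point = $2,529.18 − (-$1,340.22) = $3,869.40

$3,869.40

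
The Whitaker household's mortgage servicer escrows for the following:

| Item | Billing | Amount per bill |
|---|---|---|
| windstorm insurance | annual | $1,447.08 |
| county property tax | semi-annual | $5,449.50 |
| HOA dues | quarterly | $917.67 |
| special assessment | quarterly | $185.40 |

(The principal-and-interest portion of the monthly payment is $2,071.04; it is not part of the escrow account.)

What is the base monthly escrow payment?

Windstorm insurance = $1,447.08 per year
County property tax = $5,449.50 × 2 = $10,899.00 per year
HOA dues = $917.67 × 4 = $3,670.68 per year
Special assessment = $185.40 × 4 = $741.60 per year
Combined annual = $16,758.36
Monthly escrow = $16,758.36 ÷ 12 = $1,396.53

$1,396.53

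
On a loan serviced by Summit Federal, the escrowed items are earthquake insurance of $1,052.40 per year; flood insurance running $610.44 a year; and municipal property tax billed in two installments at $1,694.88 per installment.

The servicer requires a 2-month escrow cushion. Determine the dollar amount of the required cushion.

Earthquake insurance: $1,052.40 per year
Flood insurance: $610.44 per year
Municipal property tax: $1,694.88 × 2 = $3,389.76 per year
Combined annual = $1,052.40 + $610.44 + $3,389.76 = $5,052.60
Base monthly escrow = $5,052.60 ÷ 12 = $421.05
Cushion = 2 × $421.05 = $842.10

$842.10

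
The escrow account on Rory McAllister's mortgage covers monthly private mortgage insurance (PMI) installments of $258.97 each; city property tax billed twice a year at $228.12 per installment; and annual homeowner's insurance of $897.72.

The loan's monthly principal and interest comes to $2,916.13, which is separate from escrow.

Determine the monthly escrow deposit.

$371.80

Private mortgage insurance (PMI): $258.97 × 12 = $3,107.64 per year
City property tax: $228.12 × 2 = $456.24 per year
Homeowner's insurance: $897.72 per year
Total annual escrow = $4,461.60
Monthly = $4,461.60 / 12 = $371.80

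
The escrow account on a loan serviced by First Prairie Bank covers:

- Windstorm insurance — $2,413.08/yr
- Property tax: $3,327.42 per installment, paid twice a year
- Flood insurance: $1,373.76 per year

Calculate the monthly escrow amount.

$870.14

Windstorm insurance = $2,413.08 per year
Property tax = $3,327.42 × 2 = $6,654.84 per year
Flood insurance = $1,373.76 per year
Annual escrow total = $10,441.68
Monthly escrow = $10,441.68 ÷ 12 = $870.14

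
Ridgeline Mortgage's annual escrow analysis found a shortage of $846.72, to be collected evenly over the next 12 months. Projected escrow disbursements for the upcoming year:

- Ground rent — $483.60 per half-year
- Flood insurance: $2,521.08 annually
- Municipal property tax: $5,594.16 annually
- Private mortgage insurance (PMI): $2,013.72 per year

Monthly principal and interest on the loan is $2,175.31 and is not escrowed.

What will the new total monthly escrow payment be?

$995.24

Ground rent — $483.60 × 2 = $967.20 per year
Flood insurance — $2,521.08 per year
Municipal property tax — $5,594.16 per year
Private mortgage insurance (PMI) — $2,013.72 per year
Combined annual = $11,096.16
Monthly escrow = $11,096.16 / 12 = $924.68
Monthly shortage recovery: $846.72 ÷ 12 = $70.56
Adjusted monthly = $924.68 + $70.56 = $995.24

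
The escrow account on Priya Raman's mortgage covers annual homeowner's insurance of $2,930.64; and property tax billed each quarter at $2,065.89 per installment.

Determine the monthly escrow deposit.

Homeowner's insurance — $2,930.64
Property tax — $2,065.89 × 4 = $8,263.56
Total annual escrow = $11,194.20
Monthly = $11,194.20 ÷ 12 = $932.85

$932.85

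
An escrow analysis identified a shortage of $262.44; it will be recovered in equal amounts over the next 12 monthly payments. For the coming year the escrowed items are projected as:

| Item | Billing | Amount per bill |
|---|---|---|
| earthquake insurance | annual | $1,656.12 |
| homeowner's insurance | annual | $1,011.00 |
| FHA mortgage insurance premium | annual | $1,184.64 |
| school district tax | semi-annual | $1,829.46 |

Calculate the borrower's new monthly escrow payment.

$647.76

Earthquake insurance: $1,656.12 per year
Homeowner's insurance: $1,011.00 per year
FHA mortgage insurance premium: $1,184.64 per year
School district tax: $1,829.46 × 2 = $3,658.92 per year
Annual escrow total = $1,656.12 + $1,011.00 + $1,184.64 + $3,658.92 = $7,510.68
Per month = $7,510.68 / 12 = $625.89
Shortage spread = $262.44 ÷ 12 = $21.87/mo
New monthly escrow = $625.89 + $21.87 = $647.76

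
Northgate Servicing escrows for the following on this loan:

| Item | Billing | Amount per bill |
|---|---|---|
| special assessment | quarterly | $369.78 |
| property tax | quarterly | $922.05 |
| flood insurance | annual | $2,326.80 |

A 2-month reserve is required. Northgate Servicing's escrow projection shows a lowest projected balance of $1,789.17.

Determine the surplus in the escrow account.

Special assessment — $369.78 × 4 = $1,479.12/yr
Property tax — $922.05 × 4 = $3,688.20/yr
Flood insurance — $2,326.80/yr
Combined annual = $7,494.12
Monthly = $7,494.12 / 12 = $624.51
Required cushion = 2 × $624.51 = $1,249.02
Excess over cushion: $1,789.17 − $1,249.02 = $540.15

$540.15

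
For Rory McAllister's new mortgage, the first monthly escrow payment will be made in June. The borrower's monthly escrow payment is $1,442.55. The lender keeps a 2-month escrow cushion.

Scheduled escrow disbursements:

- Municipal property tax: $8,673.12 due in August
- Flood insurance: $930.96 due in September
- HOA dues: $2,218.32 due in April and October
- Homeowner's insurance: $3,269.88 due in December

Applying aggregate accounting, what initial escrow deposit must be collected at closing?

Cushion = 2 × $1,442.55 = $2,885.10
Trial balance (start $0, +$1,442.55 each month, − disbursements):
  Jun: +$1,442.55 → $1,442.55
  Jul: +$1,442.55 → $2,885.10
  Aug: +$1,442.55 − $8,673.12 → -$4,345.47
  Sep: +$1,442.55 − $930.96 → -$3,833.88
  Oct: +$1,442.55 − $2,218.32 → -$4,609.65
  Nov: +$1,442.55 → -$3,167.10
  Dec: +$1,442.55 − $3,269.88 → -$4,994.43
  Jan: +$1,442.55 → -$3,551.88
  Feb: +$1,442.55 → -$2,109.33
  Mar: +$1,442.55 → -$666.78
  Apr: +$1,442.55 − $2,218.32 → -$1,442.55
  May: +$1,442.55 → $0.00
Lowest trial balance = -$4,994.43 (Dec)
Initial deposit = cushion − low point = $2,885.10 − (-$4,994.43) = $7,879.53

$7,879.53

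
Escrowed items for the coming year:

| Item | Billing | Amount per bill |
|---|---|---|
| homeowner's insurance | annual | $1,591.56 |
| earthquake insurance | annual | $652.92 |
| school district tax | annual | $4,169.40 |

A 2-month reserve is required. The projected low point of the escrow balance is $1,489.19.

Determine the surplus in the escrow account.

Homeowner's insurance = $1,591.56
Earthquake insurance = $652.92
School district tax = $4,169.40
Total annual escrow = $1,591.56 + $652.92 + $4,169.40 = $6,413.88
Monthly escrow = $6,413.88 / 12 = $534.49
Required cushion = 2 × $534.49 = $1,068.98
Surplus = $1,489.19 − $1,068.98 = $420.21

$420.21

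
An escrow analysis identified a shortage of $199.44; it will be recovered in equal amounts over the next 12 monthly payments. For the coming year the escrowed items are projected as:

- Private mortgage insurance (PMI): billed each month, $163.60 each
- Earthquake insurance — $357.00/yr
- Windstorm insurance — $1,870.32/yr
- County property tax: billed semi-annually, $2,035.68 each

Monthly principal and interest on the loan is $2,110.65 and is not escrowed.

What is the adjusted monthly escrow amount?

Private mortgage insurance (PMI) — $163.60 × 12 = $1,963.20/yr
Earthquake insurance — $357.00/yr
Windstorm insurance — $1,870.32/yr
County property tax — $2,035.68 × 2 = $4,071.36/yr
Total per year = $1,963.20 + $357.00 + $1,870.32 + $4,071.36 = $8,261.88
Monthly escrow = $8,261.88 / 12 = $688.49
Shortage per month = $199.44 / 12 = $16.62
Adjusted monthly = $688.49 + $16.62 = $705.11

$705.11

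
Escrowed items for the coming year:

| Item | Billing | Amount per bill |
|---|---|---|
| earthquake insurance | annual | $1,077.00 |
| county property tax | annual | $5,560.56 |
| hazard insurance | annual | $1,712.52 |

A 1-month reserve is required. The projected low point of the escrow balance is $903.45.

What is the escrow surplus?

Earthquake insurance = $1,077.00 per year
County property tax = $5,560.56 per year
Hazard insurance = $1,712.52 per year
Annual escrow total = $8,350.08
Monthly escrow = $8,350.08 ÷ 12 = $695.84
Required reserve = 1 × $695.84 = $695.84
Surplus = $903.45 − $695.84 = $207.61

$207.61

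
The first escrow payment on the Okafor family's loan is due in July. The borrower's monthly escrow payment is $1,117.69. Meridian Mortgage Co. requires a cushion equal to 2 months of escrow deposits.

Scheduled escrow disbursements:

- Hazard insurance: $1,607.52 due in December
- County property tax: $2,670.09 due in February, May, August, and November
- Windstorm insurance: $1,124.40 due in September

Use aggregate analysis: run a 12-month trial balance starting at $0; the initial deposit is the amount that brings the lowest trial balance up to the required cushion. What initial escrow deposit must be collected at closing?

$4,036.05

Cushion = 2 × $1,117.69 = $2,235.38
Trial balance (start $0, +$1,117.69 each month, − disbursements):
  Jul: +$1,117.69 → $1,117.69
  Aug: +$1,117.69 − $2,670.09 → -$434.71
  Sep: +$1,117.69 − $1,124.40 → -$441.42
  Oct: +$1,117.69 → $676.27
  Nov: +$1,117.69 − $2,670.09 → -$876.13
  Dec: +$1,117.69 − $1,607.52 → -$1,365.96
  Jan: +$1,117.69 → -$248.27
  Feb: +$1,117.69 − $2,670.09 → -$1,800.67
  Mar: +$1,117.69 → -$682.98
  Apr: +$1,117.69 → $434.71
  May: +$1,117.69 − $2,670.09 → -$1,117.69
  Jun: +$1,117.69 → $0.00
Lowest trial balance = -$1,800.67 (Feb)
Initial deposit = cushion − low point = $2,235.38 − (-$1,800.67) = $4,036.05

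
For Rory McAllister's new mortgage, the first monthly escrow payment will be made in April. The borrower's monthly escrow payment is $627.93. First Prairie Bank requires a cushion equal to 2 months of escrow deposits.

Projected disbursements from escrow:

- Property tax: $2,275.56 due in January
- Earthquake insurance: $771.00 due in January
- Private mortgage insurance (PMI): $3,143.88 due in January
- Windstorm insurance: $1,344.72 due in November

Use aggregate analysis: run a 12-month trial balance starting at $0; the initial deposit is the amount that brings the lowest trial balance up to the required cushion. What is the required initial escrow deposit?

$2,511.72

Cushion = 2 × $627.93 = $1,255.86
Trial balance (start $0, +$627.93 each month, − disbursements):
  Apr: +$627.93 → $627.93
  May: +$627.93 → $1,255.86
  Jun: +$627.93 → $1,883.79
  Jul: +$627.93 → $2,511.72
  Aug: +$627.93 → $3,139.65
  Sep: +$627.93 → $3,767.58
  Oct: +$627.93 → $4,395.51
  Nov: +$627.93 − $1,344.72 → $3,678.72
  Dec: +$627.93 → $4,306.65
  Jan: +$627.93 − $6,190.44 → -$1,255.86
  Feb: +$627.93 → -$627.93
  Mar: +$627.93 → $0.00
Lowest trial balance = -$1,255.86 (Jan)
Initial deposit = cushion − low point = $1,255.86 − (-$1,255.86) = $2,511.72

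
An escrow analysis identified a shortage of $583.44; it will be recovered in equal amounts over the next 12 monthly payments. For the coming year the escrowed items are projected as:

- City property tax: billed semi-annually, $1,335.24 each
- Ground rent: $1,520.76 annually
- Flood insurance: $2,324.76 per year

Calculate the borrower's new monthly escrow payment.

$591.62

City property tax = $1,335.24 × 2 = $2,670.48/yr
Ground rent = $1,520.76/yr
Flood insurance = $2,324.76/yr
Yearly total = $2,670.48 + $1,520.76 + $2,324.76 = $6,516.00
Monthly escrow = $6,516.00 ÷ 12 = $543.00
Shortage per month = $583.44 ÷ 12 = $48.62
Adjusted monthly = $543.00 + $48.62 = $591.62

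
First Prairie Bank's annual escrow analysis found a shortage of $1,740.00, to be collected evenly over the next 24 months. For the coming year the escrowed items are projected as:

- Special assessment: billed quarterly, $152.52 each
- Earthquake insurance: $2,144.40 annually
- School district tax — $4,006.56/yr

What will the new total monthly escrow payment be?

Special assessment = $152.52 × 4 = $610.08 per year
Earthquake insurance = $2,144.40 per year
School district tax = $4,006.56 per year
Yearly total = $6,761.04
Monthly = $6,761.04 ÷ 12 = $563.42
Monthly shortage recovery: $1,740.00 ÷ 24 = $72.50
New monthly escrow = $563.42 + $72.50 = $635.92

$635.92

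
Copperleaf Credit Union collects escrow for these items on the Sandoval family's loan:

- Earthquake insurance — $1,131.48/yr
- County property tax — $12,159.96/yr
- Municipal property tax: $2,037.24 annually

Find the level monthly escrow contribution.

Earthquake insurance = $1,131.48
County property tax = $12,159.96
Municipal property tax = $2,037.24
Total annual escrow = $1,131.48 + $12,159.96 + $2,037.24 = $15,328.68
Per month = $15,328.68 / 12 = $1,277.39

$1,277.39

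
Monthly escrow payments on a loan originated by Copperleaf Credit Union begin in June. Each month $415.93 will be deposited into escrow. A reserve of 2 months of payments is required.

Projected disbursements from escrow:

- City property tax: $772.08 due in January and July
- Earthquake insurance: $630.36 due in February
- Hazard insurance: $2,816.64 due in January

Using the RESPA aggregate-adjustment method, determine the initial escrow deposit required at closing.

$2,079.65

Cushion = 2 × $415.93 = $831.86
Trial balance (start $0, +$415.93 each month, − disbursements):
  Jun: +$415.93 → $415.93
  Jul: +$415.93 − $772.08 → $59.78
  Aug: +$415.93 → $475.71
  Sep: +$415.93 → $891.64
  Oct: +$415.93 → $1,307.57
  Nov: +$415.93 → $1,723.50
  Dec: +$415.93 → $2,139.43
  Jan: +$415.93 − $3,588.72 → -$1,033.36
  Feb: +$415.93 − $630.36 → -$1,247.79
  Mar: +$415.93 → -$831.86
  Apr: +$415.93 → -$415.93
  May: +$415.93 → $0.00
Lowest trial balance = -$1,247.79 (Feb)
Initial deposit = cushion − low point = $831.86 − (-$1,247.79) = $2,079.65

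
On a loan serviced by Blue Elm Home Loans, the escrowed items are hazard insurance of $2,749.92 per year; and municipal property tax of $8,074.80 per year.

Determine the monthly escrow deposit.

Hazard insurance: $2,749.92 annually
Municipal property tax: $8,074.80 annually
Annual escrow total = $2,749.92 + $8,074.80 = $10,824.72
Base monthly escrow = $10,824.72 ÷ 12 = $902.06

$902.06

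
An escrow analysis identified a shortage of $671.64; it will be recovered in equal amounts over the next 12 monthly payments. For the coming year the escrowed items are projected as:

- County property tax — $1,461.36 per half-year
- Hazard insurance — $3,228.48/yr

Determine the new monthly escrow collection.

$568.57

County property tax — $1,461.36 × 2 = $2,922.72/yr
Hazard insurance — $3,228.48/yr
Yearly total = $2,922.72 + $3,228.48 = $6,151.20
Monthly escrow = $6,151.20 / 12 = $512.60
Shortage per month = $671.64 ÷ 12 = $55.97
New monthly escrow = $512.60 + $55.97 = $568.57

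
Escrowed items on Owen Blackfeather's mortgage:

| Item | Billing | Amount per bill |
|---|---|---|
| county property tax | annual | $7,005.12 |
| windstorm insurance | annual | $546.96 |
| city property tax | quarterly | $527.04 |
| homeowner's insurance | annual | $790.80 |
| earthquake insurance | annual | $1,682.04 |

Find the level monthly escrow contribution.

$1,011.09

County property tax = $7,005.12 annually
Windstorm insurance = $546.96 annually
City property tax = $527.04 × 4 = $2,108.16 annually
Homeowner's insurance = $790.80 annually
Earthquake insurance = $1,682.04 annually
Annual escrow total = $7,005.12 + $546.96 + $2,108.16 + $790.80 + $1,682.04 = $12,133.08
Monthly = $12,133.08 / 12 = $1,011.09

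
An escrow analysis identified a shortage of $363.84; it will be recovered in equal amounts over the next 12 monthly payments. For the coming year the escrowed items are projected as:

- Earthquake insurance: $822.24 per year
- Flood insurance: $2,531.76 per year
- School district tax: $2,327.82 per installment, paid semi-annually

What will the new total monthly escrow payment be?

Earthquake insurance = $822.24/yr
Flood insurance = $2,531.76/yr
School district tax = $2,327.82 × 2 = $4,655.64/yr
Total annual escrow = $822.24 + $2,531.76 + $4,655.64 = $8,009.64
Base monthly escrow = $8,009.64 ÷ 12 = $667.47
Shortage per month = $363.84 ÷ 12 = $30.32
New monthly escrow = $667.47 + $30.32 = $697.79

$697.79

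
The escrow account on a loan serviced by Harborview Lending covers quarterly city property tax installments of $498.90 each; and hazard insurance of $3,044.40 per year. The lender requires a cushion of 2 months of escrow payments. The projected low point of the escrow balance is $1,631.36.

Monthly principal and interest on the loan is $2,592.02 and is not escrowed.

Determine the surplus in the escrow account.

City property tax: $498.90 × 4 = $1,995.60 annually
Hazard insurance: $3,044.40 annually
Annual escrow total = $5,040.00
Monthly = $5,040.00 / 12 = $420.00
Cushion = 2 × $420.00 = $840.00
Surplus = $1,631.36 − $840.00 = $791.36

$791.36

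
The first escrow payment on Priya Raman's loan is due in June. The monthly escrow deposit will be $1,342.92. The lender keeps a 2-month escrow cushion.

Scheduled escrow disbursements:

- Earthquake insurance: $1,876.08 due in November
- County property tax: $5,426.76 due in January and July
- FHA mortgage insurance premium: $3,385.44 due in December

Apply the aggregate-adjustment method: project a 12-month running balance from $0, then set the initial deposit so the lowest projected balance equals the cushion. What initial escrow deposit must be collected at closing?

Cushion = 2 × $1,342.92 = $2,685.84
Trial balance (start $0, +$1,342.92 each month, − disbursements):
  Jun: +$1,342.92 → $1,342.92
  Jul: +$1,342.92 − $5,426.76 → -$2,740.92
  Aug: +$1,342.92 → -$1,398.00
  Sep: +$1,342.92 → -$55.08
  Oct: +$1,342.92 → $1,287.84
  Nov: +$1,342.92 − $1,876.08 → $754.68
  Dec: +$1,342.92 − $3,385.44 → -$1,287.84
  Jan: +$1,342.92 − $5,426.76 → -$5,371.68
  Feb: +$1,342.92 → -$4,028.76
  Mar: +$1,342.92 → -$2,685.84
  Apr: +$1,342.92 → -$1,342.92
  May: +$1,342.92 → $0.00
Lowest trial balance = -$5,371.68 (Jan)
Initial deposit = cushion − low point = $2,685.84 − (-$5,371.68) = $8,057.52

$8,057.52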